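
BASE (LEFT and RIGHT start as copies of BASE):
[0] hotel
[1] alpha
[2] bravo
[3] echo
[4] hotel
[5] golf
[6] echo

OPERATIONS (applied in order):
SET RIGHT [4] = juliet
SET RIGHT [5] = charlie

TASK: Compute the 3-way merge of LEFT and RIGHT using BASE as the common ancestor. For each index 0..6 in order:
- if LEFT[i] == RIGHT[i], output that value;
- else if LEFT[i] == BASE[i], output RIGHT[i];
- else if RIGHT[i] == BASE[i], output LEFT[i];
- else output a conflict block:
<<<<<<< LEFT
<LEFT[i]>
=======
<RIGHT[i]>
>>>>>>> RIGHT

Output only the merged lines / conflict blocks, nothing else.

Final LEFT:  [hotel, alpha, bravo, echo, hotel, golf, echo]
Final RIGHT: [hotel, alpha, bravo, echo, juliet, charlie, echo]
i=0: L=hotel R=hotel -> agree -> hotel
i=1: L=alpha R=alpha -> agree -> alpha
i=2: L=bravo R=bravo -> agree -> bravo
i=3: L=echo R=echo -> agree -> echo
i=4: L=hotel=BASE, R=juliet -> take RIGHT -> juliet
i=5: L=golf=BASE, R=charlie -> take RIGHT -> charlie
i=6: L=echo R=echo -> agree -> echo

Answer: hotel
alpha
bravo
echo
juliet
charlie
echo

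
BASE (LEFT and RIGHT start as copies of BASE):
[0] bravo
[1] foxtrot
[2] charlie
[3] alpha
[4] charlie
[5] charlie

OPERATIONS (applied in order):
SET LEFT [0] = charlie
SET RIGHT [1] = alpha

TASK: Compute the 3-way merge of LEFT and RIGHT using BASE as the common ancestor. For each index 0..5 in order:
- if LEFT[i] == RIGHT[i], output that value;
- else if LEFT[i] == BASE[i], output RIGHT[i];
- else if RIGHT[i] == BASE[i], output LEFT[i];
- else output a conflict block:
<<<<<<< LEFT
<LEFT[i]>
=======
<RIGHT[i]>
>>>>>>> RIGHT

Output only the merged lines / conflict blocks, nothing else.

Final LEFT:  [charlie, foxtrot, charlie, alpha, charlie, charlie]
Final RIGHT: [bravo, alpha, charlie, alpha, charlie, charlie]
i=0: L=charlie, R=bravo=BASE -> take LEFT -> charlie
i=1: L=foxtrot=BASE, R=alpha -> take RIGHT -> alpha
i=2: L=charlie R=charlie -> agree -> charlie
i=3: L=alpha R=alpha -> agree -> alpha
i=4: L=charlie R=charlie -> agree -> charlie
i=5: L=charlie R=charlie -> agree -> charlie

Answer: charlie
alpha
charlie
alpha
charlie
charlie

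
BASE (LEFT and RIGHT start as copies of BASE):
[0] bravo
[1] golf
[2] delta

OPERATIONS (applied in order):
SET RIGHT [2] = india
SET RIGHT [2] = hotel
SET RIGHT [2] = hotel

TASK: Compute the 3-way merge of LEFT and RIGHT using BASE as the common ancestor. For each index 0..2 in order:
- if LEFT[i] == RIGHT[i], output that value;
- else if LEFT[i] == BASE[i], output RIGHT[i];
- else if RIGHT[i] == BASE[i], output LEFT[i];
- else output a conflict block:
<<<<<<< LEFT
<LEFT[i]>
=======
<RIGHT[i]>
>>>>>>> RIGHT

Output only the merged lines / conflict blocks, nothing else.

Final LEFT:  [bravo, golf, delta]
Final RIGHT: [bravo, golf, hotel]
i=0: L=bravo R=bravo -> agree -> bravo
i=1: L=golf R=golf -> agree -> golf
i=2: L=delta=BASE, R=hotel -> take RIGHT -> hotel

Answer: bravo
golf
hotel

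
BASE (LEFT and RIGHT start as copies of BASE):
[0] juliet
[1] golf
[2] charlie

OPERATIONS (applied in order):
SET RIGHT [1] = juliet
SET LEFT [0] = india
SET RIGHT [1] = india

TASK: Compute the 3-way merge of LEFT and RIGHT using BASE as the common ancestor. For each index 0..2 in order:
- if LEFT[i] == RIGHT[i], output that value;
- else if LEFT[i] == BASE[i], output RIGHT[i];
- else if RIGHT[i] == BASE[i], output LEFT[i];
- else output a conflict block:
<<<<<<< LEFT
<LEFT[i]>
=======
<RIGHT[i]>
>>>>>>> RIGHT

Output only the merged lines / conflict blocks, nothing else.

Final LEFT:  [india, golf, charlie]
Final RIGHT: [juliet, india, charlie]
i=0: L=india, R=juliet=BASE -> take LEFT -> india
i=1: L=golf=BASE, R=india -> take RIGHT -> india
i=2: L=charlie R=charlie -> agree -> charlie

Answer: india
india
charlie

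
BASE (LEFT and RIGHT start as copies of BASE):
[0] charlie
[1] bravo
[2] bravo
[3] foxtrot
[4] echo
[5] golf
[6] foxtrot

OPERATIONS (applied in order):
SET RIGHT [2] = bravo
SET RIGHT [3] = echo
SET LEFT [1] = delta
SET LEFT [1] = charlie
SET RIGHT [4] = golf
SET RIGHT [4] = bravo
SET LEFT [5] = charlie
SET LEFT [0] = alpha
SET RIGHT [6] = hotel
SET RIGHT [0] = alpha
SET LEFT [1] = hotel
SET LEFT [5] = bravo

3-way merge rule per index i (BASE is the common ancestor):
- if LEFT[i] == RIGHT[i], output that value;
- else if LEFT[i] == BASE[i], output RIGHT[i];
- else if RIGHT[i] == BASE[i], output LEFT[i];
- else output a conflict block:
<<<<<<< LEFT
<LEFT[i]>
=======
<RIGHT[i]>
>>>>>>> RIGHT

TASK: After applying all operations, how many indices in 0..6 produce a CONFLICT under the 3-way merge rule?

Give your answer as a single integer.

Final LEFT:  [alpha, hotel, bravo, foxtrot, echo, bravo, foxtrot]
Final RIGHT: [alpha, bravo, bravo, echo, bravo, golf, hotel]
i=0: L=alpha R=alpha -> agree -> alpha
i=1: L=hotel, R=bravo=BASE -> take LEFT -> hotel
i=2: L=bravo R=bravo -> agree -> bravo
i=3: L=foxtrot=BASE, R=echo -> take RIGHT -> echo
i=4: L=echo=BASE, R=bravo -> take RIGHT -> bravo
i=5: L=bravo, R=golf=BASE -> take LEFT -> bravo
i=6: L=foxtrot=BASE, R=hotel -> take RIGHT -> hotel
Conflict count: 0

Answer: 0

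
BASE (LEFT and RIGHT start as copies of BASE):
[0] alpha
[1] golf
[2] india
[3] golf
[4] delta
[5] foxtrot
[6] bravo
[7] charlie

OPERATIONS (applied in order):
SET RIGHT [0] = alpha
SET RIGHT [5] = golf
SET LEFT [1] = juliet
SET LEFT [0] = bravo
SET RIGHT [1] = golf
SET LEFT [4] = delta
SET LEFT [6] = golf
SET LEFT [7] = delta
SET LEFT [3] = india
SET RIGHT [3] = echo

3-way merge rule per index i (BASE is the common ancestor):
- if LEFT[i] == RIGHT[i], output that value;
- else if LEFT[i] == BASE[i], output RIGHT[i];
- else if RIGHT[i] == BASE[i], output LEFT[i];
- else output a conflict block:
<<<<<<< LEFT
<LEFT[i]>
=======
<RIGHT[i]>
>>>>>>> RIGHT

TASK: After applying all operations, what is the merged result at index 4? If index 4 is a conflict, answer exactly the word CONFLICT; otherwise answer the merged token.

Answer: delta

Derivation:
Final LEFT:  [bravo, juliet, india, india, delta, foxtrot, golf, delta]
Final RIGHT: [alpha, golf, india, echo, delta, golf, bravo, charlie]
i=0: L=bravo, R=alpha=BASE -> take LEFT -> bravo
i=1: L=juliet, R=golf=BASE -> take LEFT -> juliet
i=2: L=india R=india -> agree -> india
i=3: BASE=golf L=india R=echo all differ -> CONFLICT
i=4: L=delta R=delta -> agree -> delta
i=5: L=foxtrot=BASE, R=golf -> take RIGHT -> golf
i=6: L=golf, R=bravo=BASE -> take LEFT -> golf
i=7: L=delta, R=charlie=BASE -> take LEFT -> delta
Index 4 -> delta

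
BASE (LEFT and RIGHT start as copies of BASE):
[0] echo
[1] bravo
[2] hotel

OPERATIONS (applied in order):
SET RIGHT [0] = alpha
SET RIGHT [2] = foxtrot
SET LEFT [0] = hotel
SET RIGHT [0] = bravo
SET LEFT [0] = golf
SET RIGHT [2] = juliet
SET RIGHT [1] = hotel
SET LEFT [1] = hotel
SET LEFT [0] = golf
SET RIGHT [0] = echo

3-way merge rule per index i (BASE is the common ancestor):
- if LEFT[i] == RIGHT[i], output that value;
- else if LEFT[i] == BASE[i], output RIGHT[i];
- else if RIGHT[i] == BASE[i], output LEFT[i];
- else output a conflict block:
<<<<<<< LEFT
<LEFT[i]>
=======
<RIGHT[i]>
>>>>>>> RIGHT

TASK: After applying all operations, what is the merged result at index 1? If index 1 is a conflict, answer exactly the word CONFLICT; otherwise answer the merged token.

Final LEFT:  [golf, hotel, hotel]
Final RIGHT: [echo, hotel, juliet]
i=0: L=golf, R=echo=BASE -> take LEFT -> golf
i=1: L=hotel R=hotel -> agree -> hotel
i=2: L=hotel=BASE, R=juliet -> take RIGHT -> juliet
Index 1 -> hotel

Answer: hotel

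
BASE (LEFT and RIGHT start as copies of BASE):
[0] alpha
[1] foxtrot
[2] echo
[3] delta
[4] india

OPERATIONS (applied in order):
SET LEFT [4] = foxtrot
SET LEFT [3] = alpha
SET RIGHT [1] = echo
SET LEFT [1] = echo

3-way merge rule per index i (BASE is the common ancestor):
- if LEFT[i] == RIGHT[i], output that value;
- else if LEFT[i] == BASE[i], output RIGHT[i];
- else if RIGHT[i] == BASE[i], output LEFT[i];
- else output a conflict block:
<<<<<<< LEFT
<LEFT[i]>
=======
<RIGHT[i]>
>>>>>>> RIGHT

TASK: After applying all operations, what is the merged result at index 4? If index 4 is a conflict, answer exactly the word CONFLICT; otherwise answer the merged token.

Final LEFT:  [alpha, echo, echo, alpha, foxtrot]
Final RIGHT: [alpha, echo, echo, delta, india]
i=0: L=alpha R=alpha -> agree -> alpha
i=1: L=echo R=echo -> agree -> echo
i=2: L=echo R=echo -> agree -> echo
i=3: L=alpha, R=delta=BASE -> take LEFT -> alpha
i=4: L=foxtrot, R=india=BASE -> take LEFT -> foxtrot
Index 4 -> foxtrot

Answer: foxtrot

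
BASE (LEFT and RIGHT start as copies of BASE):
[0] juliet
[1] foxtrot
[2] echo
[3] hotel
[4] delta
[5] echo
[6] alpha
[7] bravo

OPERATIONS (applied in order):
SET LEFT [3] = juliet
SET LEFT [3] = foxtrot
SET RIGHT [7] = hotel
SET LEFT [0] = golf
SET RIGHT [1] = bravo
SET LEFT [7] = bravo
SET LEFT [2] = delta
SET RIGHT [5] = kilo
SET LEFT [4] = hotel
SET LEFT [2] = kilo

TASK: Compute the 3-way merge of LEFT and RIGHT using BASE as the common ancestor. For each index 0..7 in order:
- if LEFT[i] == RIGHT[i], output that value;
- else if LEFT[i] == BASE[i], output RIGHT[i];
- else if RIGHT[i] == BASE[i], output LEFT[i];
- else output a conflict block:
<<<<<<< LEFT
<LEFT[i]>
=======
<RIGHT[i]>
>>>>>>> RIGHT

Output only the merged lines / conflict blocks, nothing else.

Final LEFT:  [golf, foxtrot, kilo, foxtrot, hotel, echo, alpha, bravo]
Final RIGHT: [juliet, bravo, echo, hotel, delta, kilo, alpha, hotel]
i=0: L=golf, R=juliet=BASE -> take LEFT -> golf
i=1: L=foxtrot=BASE, R=bravo -> take RIGHT -> bravo
i=2: L=kilo, R=echo=BASE -> take LEFT -> kilo
i=3: L=foxtrot, R=hotel=BASE -> take LEFT -> foxtrot
i=4: L=hotel, R=delta=BASE -> take LEFT -> hotel
i=5: L=echo=BASE, R=kilo -> take RIGHT -> kilo
i=6: L=alpha R=alpha -> agree -> alpha
i=7: L=bravo=BASE, R=hotel -> take RIGHT -> hotel

Answer: golf
bravo
kilo
foxtrot
hotel
kilo
alpha
hotel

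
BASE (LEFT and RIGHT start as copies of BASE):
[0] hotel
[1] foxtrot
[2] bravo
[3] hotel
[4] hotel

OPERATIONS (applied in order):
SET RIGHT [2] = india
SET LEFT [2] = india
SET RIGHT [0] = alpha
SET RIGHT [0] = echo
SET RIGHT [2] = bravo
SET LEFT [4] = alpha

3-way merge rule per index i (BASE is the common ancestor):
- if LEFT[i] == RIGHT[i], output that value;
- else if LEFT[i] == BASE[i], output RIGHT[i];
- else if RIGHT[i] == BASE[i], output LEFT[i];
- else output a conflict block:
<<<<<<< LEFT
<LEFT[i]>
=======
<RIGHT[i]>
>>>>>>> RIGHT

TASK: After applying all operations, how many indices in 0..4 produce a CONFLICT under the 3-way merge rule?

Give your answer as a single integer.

Final LEFT:  [hotel, foxtrot, india, hotel, alpha]
Final RIGHT: [echo, foxtrot, bravo, hotel, hotel]
i=0: L=hotel=BASE, R=echo -> take RIGHT -> echo
i=1: L=foxtrot R=foxtrot -> agree -> foxtrot
i=2: L=india, R=bravo=BASE -> take LEFT -> india
i=3: L=hotel R=hotel -> agree -> hotel
i=4: L=alpha, R=hotel=BASE -> take LEFT -> alpha
Conflict count: 0

Answer: 0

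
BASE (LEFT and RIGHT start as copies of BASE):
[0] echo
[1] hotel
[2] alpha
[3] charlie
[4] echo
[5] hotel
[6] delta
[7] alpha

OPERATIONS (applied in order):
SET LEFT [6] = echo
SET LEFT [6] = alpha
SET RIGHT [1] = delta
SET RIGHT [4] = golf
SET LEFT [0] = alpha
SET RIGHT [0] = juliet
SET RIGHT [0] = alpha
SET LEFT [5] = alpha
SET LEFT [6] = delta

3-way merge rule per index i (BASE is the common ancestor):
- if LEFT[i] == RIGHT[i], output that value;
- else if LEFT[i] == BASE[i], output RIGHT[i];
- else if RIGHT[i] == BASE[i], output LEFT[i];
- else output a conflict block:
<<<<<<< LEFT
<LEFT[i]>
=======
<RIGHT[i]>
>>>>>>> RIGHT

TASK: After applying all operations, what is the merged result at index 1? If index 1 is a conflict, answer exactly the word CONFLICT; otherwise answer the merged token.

Final LEFT:  [alpha, hotel, alpha, charlie, echo, alpha, delta, alpha]
Final RIGHT: [alpha, delta, alpha, charlie, golf, hotel, delta, alpha]
i=0: L=alpha R=alpha -> agree -> alpha
i=1: L=hotel=BASE, R=delta -> take RIGHT -> delta
i=2: L=alpha R=alpha -> agree -> alpha
i=3: L=charlie R=charlie -> agree -> charlie
i=4: L=echo=BASE, R=golf -> take RIGHT -> golf
i=5: L=alpha, R=hotel=BASE -> take LEFT -> alpha
i=6: L=delta R=delta -> agree -> delta
i=7: L=alpha R=alpha -> agree -> alpha
Index 1 -> delta

Answer: delta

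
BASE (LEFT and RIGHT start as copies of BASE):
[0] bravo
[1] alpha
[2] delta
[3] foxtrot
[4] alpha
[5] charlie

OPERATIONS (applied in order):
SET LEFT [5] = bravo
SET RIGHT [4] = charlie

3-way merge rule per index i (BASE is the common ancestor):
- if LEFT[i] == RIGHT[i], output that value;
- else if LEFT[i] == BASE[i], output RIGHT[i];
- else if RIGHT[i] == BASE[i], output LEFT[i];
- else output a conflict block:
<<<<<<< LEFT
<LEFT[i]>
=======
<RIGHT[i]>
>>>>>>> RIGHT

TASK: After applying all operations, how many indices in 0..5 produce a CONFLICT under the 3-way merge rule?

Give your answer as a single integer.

Final LEFT:  [bravo, alpha, delta, foxtrot, alpha, bravo]
Final RIGHT: [bravo, alpha, delta, foxtrot, charlie, charlie]
i=0: L=bravo R=bravo -> agree -> bravo
i=1: L=alpha R=alpha -> agree -> alpha
i=2: L=delta R=delta -> agree -> delta
i=3: L=foxtrot R=foxtrot -> agree -> foxtrot
i=4: L=alpha=BASE, R=charlie -> take RIGHT -> charlie
i=5: L=bravo, R=charlie=BASE -> take LEFT -> bravo
Conflict count: 0

Answer: 0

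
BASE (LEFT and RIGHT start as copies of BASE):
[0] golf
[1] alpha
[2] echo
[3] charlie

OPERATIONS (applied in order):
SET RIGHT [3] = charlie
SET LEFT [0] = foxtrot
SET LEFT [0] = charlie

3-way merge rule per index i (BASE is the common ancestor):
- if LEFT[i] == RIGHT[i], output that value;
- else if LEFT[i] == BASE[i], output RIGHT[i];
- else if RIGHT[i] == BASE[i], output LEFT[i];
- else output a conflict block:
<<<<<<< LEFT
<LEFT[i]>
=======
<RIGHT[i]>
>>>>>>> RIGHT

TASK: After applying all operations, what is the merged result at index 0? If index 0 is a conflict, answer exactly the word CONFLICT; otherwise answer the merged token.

Answer: charlie

Derivation:
Final LEFT:  [charlie, alpha, echo, charlie]
Final RIGHT: [golf, alpha, echo, charlie]
i=0: L=charlie, R=golf=BASE -> take LEFT -> charlie
i=1: L=alpha R=alpha -> agree -> alpha
i=2: L=echo R=echo -> agree -> echo
i=3: L=charlie R=charlie -> agree -> charlie
Index 0 -> charlie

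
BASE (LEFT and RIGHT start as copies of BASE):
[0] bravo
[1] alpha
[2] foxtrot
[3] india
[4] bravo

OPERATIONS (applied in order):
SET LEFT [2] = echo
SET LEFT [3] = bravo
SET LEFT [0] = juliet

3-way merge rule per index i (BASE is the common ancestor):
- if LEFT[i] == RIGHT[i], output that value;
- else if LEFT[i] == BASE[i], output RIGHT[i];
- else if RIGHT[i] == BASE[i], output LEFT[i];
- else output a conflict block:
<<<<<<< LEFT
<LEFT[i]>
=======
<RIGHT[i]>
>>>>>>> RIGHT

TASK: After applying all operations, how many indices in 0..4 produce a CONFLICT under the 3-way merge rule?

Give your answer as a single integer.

Final LEFT:  [juliet, alpha, echo, bravo, bravo]
Final RIGHT: [bravo, alpha, foxtrot, india, bravo]
i=0: L=juliet, R=bravo=BASE -> take LEFT -> juliet
i=1: L=alpha R=alpha -> agree -> alpha
i=2: L=echo, R=foxtrot=BASE -> take LEFT -> echo
i=3: L=bravo, R=india=BASE -> take LEFT -> bravo
i=4: L=bravo R=bravo -> agree -> bravo
Conflict count: 0

Answer: 0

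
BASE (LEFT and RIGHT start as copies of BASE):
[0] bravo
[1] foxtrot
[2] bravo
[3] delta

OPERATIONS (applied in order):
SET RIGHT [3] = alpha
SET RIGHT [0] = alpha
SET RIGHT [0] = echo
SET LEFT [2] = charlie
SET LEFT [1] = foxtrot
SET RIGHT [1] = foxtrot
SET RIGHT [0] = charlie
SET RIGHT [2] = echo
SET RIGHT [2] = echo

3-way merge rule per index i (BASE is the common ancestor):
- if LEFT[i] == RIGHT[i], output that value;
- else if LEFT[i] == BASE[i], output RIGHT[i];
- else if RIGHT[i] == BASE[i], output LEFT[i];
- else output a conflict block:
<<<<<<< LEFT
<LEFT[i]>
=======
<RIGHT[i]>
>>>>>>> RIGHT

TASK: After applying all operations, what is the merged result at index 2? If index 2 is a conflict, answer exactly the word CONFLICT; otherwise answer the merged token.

Final LEFT:  [bravo, foxtrot, charlie, delta]
Final RIGHT: [charlie, foxtrot, echo, alpha]
i=0: L=bravo=BASE, R=charlie -> take RIGHT -> charlie
i=1: L=foxtrot R=foxtrot -> agree -> foxtrot
i=2: BASE=bravo L=charlie R=echo all differ -> CONFLICT
i=3: L=delta=BASE, R=alpha -> take RIGHT -> alpha
Index 2 -> CONFLICT

Answer: CONFLICT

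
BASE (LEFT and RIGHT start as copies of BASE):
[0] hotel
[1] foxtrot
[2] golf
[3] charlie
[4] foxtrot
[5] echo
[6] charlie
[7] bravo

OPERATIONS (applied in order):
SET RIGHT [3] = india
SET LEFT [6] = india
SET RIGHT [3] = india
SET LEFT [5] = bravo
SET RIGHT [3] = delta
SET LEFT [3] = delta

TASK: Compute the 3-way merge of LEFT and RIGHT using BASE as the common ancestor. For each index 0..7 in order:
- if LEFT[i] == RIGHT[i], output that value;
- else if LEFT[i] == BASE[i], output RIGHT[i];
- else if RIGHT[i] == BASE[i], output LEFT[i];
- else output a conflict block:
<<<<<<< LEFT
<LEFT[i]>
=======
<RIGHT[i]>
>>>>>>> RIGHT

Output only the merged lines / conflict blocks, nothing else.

Answer: hotel
foxtrot
golf
delta
foxtrot
bravo
india
bravo

Derivation:
Final LEFT:  [hotel, foxtrot, golf, delta, foxtrot, bravo, india, bravo]
Final RIGHT: [hotel, foxtrot, golf, delta, foxtrot, echo, charlie, bravo]
i=0: L=hotel R=hotel -> agree -> hotel
i=1: L=foxtrot R=foxtrot -> agree -> foxtrot
i=2: L=golf R=golf -> agree -> golf
i=3: L=delta R=delta -> agree -> delta
i=4: L=foxtrot R=foxtrot -> agree -> foxtrot
i=5: L=bravo, R=echo=BASE -> take LEFT -> bravo
i=6: L=india, R=charlie=BASE -> take LEFT -> india
i=7: L=bravo R=bravo -> agree -> bravo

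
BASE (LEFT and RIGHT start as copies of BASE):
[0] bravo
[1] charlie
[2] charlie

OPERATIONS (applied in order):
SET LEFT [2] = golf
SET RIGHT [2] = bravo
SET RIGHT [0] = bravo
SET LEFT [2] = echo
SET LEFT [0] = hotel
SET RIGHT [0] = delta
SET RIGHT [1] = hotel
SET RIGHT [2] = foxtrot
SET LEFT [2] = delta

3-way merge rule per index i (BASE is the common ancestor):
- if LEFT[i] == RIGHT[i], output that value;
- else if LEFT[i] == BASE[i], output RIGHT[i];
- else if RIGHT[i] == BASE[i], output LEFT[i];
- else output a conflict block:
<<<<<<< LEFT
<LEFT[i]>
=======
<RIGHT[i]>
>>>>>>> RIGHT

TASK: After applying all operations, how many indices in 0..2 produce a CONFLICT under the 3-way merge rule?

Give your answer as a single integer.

Final LEFT:  [hotel, charlie, delta]
Final RIGHT: [delta, hotel, foxtrot]
i=0: BASE=bravo L=hotel R=delta all differ -> CONFLICT
i=1: L=charlie=BASE, R=hotel -> take RIGHT -> hotel
i=2: BASE=charlie L=delta R=foxtrot all differ -> CONFLICT
Conflict count: 2

Answer: 2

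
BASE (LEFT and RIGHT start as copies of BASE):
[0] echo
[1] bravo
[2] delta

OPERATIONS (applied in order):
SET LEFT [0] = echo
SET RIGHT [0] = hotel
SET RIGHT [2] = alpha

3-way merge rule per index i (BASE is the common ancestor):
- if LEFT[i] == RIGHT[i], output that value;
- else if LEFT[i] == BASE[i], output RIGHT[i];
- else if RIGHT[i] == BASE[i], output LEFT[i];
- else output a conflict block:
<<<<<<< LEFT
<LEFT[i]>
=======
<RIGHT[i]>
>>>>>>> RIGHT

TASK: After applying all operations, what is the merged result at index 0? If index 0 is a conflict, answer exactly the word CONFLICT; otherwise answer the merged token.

Answer: hotel

Derivation:
Final LEFT:  [echo, bravo, delta]
Final RIGHT: [hotel, bravo, alpha]
i=0: L=echo=BASE, R=hotel -> take RIGHT -> hotel
i=1: L=bravo R=bravo -> agree -> bravo
i=2: L=delta=BASE, R=alpha -> take RIGHT -> alpha
Index 0 -> hotel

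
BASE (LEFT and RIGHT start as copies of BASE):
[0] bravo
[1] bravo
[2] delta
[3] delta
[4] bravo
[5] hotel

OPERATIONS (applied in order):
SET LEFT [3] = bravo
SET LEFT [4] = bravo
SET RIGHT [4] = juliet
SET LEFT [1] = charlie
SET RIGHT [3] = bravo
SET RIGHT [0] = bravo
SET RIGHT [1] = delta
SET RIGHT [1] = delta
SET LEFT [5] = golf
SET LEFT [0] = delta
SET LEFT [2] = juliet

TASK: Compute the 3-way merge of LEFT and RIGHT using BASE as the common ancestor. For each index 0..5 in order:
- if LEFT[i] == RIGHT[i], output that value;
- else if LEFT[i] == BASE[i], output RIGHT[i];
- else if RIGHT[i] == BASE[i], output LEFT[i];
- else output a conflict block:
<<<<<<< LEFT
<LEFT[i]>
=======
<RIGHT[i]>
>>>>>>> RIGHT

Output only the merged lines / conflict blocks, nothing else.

Answer: delta
<<<<<<< LEFT
charlie
=======
delta
>>>>>>> RIGHT
juliet
bravo
juliet
golf

Derivation:
Final LEFT:  [delta, charlie, juliet, bravo, bravo, golf]
Final RIGHT: [bravo, delta, delta, bravo, juliet, hotel]
i=0: L=delta, R=bravo=BASE -> take LEFT -> delta
i=1: BASE=bravo L=charlie R=delta all differ -> CONFLICT
i=2: L=juliet, R=delta=BASE -> take LEFT -> juliet
i=3: L=bravo R=bravo -> agree -> bravo
i=4: L=bravo=BASE, R=juliet -> take RIGHT -> juliet
i=5: L=golf, R=hotel=BASE -> take LEFT -> golf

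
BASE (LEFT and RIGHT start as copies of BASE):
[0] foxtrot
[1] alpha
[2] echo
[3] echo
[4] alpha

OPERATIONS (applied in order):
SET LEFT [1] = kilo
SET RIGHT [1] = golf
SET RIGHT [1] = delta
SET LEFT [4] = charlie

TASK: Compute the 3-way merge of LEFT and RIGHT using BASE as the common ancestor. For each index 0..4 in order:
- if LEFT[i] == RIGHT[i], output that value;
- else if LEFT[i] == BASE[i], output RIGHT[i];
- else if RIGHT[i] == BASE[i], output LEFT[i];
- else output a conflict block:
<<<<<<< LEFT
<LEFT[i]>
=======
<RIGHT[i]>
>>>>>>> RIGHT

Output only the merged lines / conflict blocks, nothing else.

Answer: foxtrot
<<<<<<< LEFT
kilo
=======
delta
>>>>>>> RIGHT
echo
echo
charlie

Derivation:
Final LEFT:  [foxtrot, kilo, echo, echo, charlie]
Final RIGHT: [foxtrot, delta, echo, echo, alpha]
i=0: L=foxtrot R=foxtrot -> agree -> foxtrot
i=1: BASE=alpha L=kilo R=delta all differ -> CONFLICT
i=2: L=echo R=echo -> agree -> echo
i=3: L=echo R=echo -> agree -> echo
i=4: L=charlie, R=alpha=BASE -> take LEFT -> charlie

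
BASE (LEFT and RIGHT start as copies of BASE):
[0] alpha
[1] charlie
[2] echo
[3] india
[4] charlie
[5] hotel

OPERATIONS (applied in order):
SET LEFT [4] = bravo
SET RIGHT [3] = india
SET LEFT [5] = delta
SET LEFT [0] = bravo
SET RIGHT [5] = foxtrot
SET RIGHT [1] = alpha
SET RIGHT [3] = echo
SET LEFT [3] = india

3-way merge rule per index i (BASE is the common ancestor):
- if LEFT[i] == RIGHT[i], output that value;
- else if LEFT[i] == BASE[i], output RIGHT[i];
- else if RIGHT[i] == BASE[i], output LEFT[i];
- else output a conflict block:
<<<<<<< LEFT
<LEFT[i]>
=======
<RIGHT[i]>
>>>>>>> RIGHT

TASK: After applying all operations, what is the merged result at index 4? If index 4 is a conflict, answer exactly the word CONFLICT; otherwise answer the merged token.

Final LEFT:  [bravo, charlie, echo, india, bravo, delta]
Final RIGHT: [alpha, alpha, echo, echo, charlie, foxtrot]
i=0: L=bravo, R=alpha=BASE -> take LEFT -> bravo
i=1: L=charlie=BASE, R=alpha -> take RIGHT -> alpha
i=2: L=echo R=echo -> agree -> echo
i=3: L=india=BASE, R=echo -> take RIGHT -> echo
i=4: L=bravo, R=charlie=BASE -> take LEFT -> bravo
i=5: BASE=hotel L=delta R=foxtrot all differ -> CONFLICT
Index 4 -> bravo

Answer: bravo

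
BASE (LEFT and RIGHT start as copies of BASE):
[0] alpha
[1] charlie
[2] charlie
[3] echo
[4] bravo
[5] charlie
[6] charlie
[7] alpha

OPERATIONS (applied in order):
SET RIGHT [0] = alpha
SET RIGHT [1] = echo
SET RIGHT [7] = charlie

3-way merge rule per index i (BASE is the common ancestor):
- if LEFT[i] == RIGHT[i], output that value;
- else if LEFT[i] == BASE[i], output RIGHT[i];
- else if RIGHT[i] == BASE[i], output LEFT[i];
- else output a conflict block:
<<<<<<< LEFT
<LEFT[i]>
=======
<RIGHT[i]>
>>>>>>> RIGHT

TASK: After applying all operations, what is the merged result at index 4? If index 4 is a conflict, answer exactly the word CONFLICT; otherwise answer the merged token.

Final LEFT:  [alpha, charlie, charlie, echo, bravo, charlie, charlie, alpha]
Final RIGHT: [alpha, echo, charlie, echo, bravo, charlie, charlie, charlie]
i=0: L=alpha R=alpha -> agree -> alpha
i=1: L=charlie=BASE, R=echo -> take RIGHT -> echo
i=2: L=charlie R=charlie -> agree -> charlie
i=3: L=echo R=echo -> agree -> echo
i=4: L=bravo R=bravo -> agree -> bravo
i=5: L=charlie R=charlie -> agree -> charlie
i=6: L=charlie R=charlie -> agree -> charlie
i=7: L=alpha=BASE, R=charlie -> take RIGHT -> charlie
Index 4 -> bravo

Answer: bravo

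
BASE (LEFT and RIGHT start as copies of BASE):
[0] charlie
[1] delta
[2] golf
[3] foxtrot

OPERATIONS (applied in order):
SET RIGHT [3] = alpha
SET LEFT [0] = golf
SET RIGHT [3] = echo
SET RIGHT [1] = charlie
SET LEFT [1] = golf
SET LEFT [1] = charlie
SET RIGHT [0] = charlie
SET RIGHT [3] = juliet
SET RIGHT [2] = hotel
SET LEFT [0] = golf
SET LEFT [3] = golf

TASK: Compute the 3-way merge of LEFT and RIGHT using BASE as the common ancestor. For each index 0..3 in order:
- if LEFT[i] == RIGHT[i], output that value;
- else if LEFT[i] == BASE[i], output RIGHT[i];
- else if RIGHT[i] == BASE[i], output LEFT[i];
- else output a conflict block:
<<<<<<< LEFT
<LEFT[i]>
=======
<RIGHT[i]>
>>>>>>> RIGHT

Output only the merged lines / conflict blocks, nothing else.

Final LEFT:  [golf, charlie, golf, golf]
Final RIGHT: [charlie, charlie, hotel, juliet]
i=0: L=golf, R=charlie=BASE -> take LEFT -> golf
i=1: L=charlie R=charlie -> agree -> charlie
i=2: L=golf=BASE, R=hotel -> take RIGHT -> hotel
i=3: BASE=foxtrot L=golf R=juliet all differ -> CONFLICT

Answer: golf
charlie
hotel
<<<<<<< LEFT
golf
=======
juliet
>>>>>>> RIGHT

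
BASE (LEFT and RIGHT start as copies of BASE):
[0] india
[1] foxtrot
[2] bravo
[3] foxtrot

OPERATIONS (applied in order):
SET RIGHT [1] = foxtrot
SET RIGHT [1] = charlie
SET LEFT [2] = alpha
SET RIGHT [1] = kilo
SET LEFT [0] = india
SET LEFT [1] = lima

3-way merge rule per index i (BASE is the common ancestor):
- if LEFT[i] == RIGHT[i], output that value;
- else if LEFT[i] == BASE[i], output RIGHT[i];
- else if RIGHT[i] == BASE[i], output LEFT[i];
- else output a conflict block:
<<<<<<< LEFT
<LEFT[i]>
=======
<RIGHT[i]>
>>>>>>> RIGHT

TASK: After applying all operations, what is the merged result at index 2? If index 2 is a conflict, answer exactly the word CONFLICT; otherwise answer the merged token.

Answer: alpha

Derivation:
Final LEFT:  [india, lima, alpha, foxtrot]
Final RIGHT: [india, kilo, bravo, foxtrot]
i=0: L=india R=india -> agree -> india
i=1: BASE=foxtrot L=lima R=kilo all differ -> CONFLICT
i=2: L=alpha, R=bravo=BASE -> take LEFT -> alpha
i=3: L=foxtrot R=foxtrot -> agree -> foxtrot
Index 2 -> alpha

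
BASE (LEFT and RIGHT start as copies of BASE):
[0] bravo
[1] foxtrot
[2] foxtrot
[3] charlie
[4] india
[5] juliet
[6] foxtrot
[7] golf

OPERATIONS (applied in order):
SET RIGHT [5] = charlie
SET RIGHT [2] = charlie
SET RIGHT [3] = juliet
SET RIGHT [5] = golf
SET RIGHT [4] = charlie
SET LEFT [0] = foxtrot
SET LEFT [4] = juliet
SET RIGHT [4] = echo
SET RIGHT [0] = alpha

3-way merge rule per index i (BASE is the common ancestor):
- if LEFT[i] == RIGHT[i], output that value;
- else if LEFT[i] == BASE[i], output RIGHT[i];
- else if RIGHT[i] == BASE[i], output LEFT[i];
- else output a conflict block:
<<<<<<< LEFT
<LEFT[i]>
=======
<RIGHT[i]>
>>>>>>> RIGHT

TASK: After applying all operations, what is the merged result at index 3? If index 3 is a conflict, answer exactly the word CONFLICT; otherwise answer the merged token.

Final LEFT:  [foxtrot, foxtrot, foxtrot, charlie, juliet, juliet, foxtrot, golf]
Final RIGHT: [alpha, foxtrot, charlie, juliet, echo, golf, foxtrot, golf]
i=0: BASE=bravo L=foxtrot R=alpha all differ -> CONFLICT
i=1: L=foxtrot R=foxtrot -> agree -> foxtrot
i=2: L=foxtrot=BASE, R=charlie -> take RIGHT -> charlie
i=3: L=charlie=BASE, R=juliet -> take RIGHT -> juliet
i=4: BASE=india L=juliet R=echo all differ -> CONFLICT
i=5: L=juliet=BASE, R=golf -> take RIGHT -> golf
i=6: L=foxtrot R=foxtrot -> agree -> foxtrot
i=7: L=golf R=golf -> agree -> golf
Index 3 -> juliet

Answer: juliet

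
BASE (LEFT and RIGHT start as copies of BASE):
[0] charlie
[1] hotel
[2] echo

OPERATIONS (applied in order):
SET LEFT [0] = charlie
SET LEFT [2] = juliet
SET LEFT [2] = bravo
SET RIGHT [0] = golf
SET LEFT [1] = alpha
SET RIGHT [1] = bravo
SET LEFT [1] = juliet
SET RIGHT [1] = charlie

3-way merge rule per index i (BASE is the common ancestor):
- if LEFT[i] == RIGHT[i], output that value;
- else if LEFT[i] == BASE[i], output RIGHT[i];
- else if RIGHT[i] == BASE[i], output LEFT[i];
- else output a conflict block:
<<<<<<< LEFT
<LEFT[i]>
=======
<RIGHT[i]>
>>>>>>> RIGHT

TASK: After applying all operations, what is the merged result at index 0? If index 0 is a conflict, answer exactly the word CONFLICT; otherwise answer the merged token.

Final LEFT:  [charlie, juliet, bravo]
Final RIGHT: [golf, charlie, echo]
i=0: L=charlie=BASE, R=golf -> take RIGHT -> golf
i=1: BASE=hotel L=juliet R=charlie all differ -> CONFLICT
i=2: L=bravo, R=echo=BASE -> take LEFT -> bravo
Index 0 -> golf

Answer: golf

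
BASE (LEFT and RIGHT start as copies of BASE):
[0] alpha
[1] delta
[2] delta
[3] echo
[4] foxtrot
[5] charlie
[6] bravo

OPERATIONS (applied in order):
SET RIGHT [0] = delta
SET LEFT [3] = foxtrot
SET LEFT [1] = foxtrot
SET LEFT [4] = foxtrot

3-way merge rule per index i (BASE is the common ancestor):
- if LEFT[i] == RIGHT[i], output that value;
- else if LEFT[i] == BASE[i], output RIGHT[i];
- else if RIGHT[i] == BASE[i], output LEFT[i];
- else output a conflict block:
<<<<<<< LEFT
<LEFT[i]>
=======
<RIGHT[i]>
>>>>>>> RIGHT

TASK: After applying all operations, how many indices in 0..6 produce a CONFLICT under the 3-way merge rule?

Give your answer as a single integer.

Final LEFT:  [alpha, foxtrot, delta, foxtrot, foxtrot, charlie, bravo]
Final RIGHT: [delta, delta, delta, echo, foxtrot, charlie, bravo]
i=0: L=alpha=BASE, R=delta -> take RIGHT -> delta
i=1: L=foxtrot, R=delta=BASE -> take LEFT -> foxtrot
i=2: L=delta R=delta -> agree -> delta
i=3: L=foxtrot, R=echo=BASE -> take LEFT -> foxtrot
i=4: L=foxtrot R=foxtrot -> agree -> foxtrot
i=5: L=charlie R=charlie -> agree -> charlie
i=6: L=bravo R=bravo -> agree -> bravo
Conflict count: 0

Answer: 0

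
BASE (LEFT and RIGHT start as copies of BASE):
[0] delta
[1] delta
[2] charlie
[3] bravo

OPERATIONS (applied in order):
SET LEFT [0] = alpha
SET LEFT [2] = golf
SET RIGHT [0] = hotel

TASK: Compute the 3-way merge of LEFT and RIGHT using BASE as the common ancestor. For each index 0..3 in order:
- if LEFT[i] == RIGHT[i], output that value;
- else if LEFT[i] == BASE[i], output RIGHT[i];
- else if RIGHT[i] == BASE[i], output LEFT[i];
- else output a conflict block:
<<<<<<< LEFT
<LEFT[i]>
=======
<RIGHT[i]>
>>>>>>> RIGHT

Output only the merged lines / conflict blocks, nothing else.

Final LEFT:  [alpha, delta, golf, bravo]
Final RIGHT: [hotel, delta, charlie, bravo]
i=0: BASE=delta L=alpha R=hotel all differ -> CONFLICT
i=1: L=delta R=delta -> agree -> delta
i=2: L=golf, R=charlie=BASE -> take LEFT -> golf
i=3: L=bravo R=bravo -> agree -> bravo

Answer: <<<<<<< LEFT
alpha
=======
hotel
>>>>>>> RIGHT
delta
golf
bravo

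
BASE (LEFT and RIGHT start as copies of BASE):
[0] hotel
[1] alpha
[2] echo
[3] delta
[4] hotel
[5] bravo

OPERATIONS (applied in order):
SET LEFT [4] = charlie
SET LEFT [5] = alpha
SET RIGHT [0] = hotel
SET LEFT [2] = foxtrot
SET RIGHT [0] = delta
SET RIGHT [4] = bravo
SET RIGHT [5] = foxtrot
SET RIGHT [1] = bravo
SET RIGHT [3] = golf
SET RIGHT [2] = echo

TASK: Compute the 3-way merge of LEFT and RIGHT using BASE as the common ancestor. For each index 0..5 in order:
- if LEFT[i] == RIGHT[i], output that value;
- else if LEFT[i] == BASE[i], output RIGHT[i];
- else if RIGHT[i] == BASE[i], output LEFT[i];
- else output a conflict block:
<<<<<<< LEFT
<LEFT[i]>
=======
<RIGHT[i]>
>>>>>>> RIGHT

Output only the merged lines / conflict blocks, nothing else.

Final LEFT:  [hotel, alpha, foxtrot, delta, charlie, alpha]
Final RIGHT: [delta, bravo, echo, golf, bravo, foxtrot]
i=0: L=hotel=BASE, R=delta -> take RIGHT -> delta
i=1: L=alpha=BASE, R=bravo -> take RIGHT -> bravo
i=2: L=foxtrot, R=echo=BASE -> take LEFT -> foxtrot
i=3: L=delta=BASE, R=golf -> take RIGHT -> golf
i=4: BASE=hotel L=charlie R=bravo all differ -> CONFLICT
i=5: BASE=bravo L=alpha R=foxtrot all differ -> CONFLICT

Answer: delta
bravo
foxtrot
golf
<<<<<<< LEFT
charlie
=======
bravo
>>>>>>> RIGHT
<<<<<<< LEFT
alpha
=======
foxtrot
>>>>>>> RIGHT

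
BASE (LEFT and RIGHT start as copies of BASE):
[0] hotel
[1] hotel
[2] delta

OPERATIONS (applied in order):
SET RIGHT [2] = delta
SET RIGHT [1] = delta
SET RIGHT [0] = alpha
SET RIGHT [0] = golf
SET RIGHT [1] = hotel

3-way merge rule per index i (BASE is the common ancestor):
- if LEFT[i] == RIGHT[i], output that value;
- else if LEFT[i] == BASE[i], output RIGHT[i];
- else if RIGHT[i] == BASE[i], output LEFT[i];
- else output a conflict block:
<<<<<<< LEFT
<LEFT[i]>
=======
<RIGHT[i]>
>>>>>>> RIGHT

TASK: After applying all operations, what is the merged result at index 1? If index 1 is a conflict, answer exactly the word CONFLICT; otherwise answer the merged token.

Answer: hotel

Derivation:
Final LEFT:  [hotel, hotel, delta]
Final RIGHT: [golf, hotel, delta]
i=0: L=hotel=BASE, R=golf -> take RIGHT -> golf
i=1: L=hotel R=hotel -> agree -> hotel
i=2: L=delta R=delta -> agree -> delta
Index 1 -> hotel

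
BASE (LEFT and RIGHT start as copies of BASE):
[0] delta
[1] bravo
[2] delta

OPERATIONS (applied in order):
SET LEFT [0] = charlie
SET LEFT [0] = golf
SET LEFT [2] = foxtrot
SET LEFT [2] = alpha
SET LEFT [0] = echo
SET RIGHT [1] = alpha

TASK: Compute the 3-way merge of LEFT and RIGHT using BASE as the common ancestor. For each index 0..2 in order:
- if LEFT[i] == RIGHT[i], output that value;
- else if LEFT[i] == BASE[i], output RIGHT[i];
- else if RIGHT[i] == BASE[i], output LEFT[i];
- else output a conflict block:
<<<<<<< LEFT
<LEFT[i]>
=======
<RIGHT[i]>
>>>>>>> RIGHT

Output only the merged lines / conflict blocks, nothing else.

Final LEFT:  [echo, bravo, alpha]
Final RIGHT: [delta, alpha, delta]
i=0: L=echo, R=delta=BASE -> take LEFT -> echo
i=1: L=bravo=BASE, R=alpha -> take RIGHT -> alpha
i=2: L=alpha, R=delta=BASE -> take LEFT -> alpha

Answer: echo
alpha
alpha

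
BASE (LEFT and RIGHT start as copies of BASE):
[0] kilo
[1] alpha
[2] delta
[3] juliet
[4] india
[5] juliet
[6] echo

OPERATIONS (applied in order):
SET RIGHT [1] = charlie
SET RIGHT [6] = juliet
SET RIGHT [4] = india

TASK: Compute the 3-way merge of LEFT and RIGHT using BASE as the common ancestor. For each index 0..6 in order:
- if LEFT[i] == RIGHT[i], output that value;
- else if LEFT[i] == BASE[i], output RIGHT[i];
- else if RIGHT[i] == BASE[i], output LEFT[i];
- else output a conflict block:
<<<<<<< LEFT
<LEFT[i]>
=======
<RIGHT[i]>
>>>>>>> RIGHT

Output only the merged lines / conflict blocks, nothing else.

Final LEFT:  [kilo, alpha, delta, juliet, india, juliet, echo]
Final RIGHT: [kilo, charlie, delta, juliet, india, juliet, juliet]
i=0: L=kilo R=kilo -> agree -> kilo
i=1: L=alpha=BASE, R=charlie -> take RIGHT -> charlie
i=2: L=delta R=delta -> agree -> delta
i=3: L=juliet R=juliet -> agree -> juliet
i=4: L=india R=india -> agree -> india
i=5: L=juliet R=juliet -> agree -> juliet
i=6: L=echo=BASE, R=juliet -> take RIGHT -> juliet

Answer: kilo
charlie
delta
juliet
india
juliet
juliet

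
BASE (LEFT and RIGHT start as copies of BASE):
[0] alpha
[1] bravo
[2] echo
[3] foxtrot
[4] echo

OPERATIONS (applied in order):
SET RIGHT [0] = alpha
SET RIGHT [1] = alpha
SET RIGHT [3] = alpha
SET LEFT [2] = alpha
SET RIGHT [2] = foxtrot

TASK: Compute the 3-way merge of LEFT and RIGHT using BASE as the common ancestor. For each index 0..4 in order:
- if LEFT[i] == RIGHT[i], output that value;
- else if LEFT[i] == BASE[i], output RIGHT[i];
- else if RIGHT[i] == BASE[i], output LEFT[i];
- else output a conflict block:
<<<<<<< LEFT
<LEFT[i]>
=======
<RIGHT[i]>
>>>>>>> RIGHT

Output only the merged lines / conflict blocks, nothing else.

Final LEFT:  [alpha, bravo, alpha, foxtrot, echo]
Final RIGHT: [alpha, alpha, foxtrot, alpha, echo]
i=0: L=alpha R=alpha -> agree -> alpha
i=1: L=bravo=BASE, R=alpha -> take RIGHT -> alpha
i=2: BASE=echo L=alpha R=foxtrot all differ -> CONFLICT
i=3: L=foxtrot=BASE, R=alpha -> take RIGHT -> alpha
i=4: L=echo R=echo -> agree -> echo

Answer: alpha
alpha
<<<<<<< LEFT
alpha
=======
foxtrot
>>>>>>> RIGHT
alpha
echo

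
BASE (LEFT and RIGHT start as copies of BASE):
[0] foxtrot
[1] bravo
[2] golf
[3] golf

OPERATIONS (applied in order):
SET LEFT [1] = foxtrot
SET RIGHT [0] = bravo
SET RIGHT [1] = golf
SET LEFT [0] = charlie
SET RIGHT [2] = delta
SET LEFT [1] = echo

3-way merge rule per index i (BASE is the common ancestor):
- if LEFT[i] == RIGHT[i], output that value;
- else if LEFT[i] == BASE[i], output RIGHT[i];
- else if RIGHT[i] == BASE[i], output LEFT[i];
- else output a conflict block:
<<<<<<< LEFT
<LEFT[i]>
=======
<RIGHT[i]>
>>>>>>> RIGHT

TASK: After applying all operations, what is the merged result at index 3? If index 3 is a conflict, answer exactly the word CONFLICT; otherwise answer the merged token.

Final LEFT:  [charlie, echo, golf, golf]
Final RIGHT: [bravo, golf, delta, golf]
i=0: BASE=foxtrot L=charlie R=bravo all differ -> CONFLICT
i=1: BASE=bravo L=echo R=golf all differ -> CONFLICT
i=2: L=golf=BASE, R=delta -> take RIGHT -> delta
i=3: L=golf R=golf -> agree -> golf
Index 3 -> golf

Answer: golf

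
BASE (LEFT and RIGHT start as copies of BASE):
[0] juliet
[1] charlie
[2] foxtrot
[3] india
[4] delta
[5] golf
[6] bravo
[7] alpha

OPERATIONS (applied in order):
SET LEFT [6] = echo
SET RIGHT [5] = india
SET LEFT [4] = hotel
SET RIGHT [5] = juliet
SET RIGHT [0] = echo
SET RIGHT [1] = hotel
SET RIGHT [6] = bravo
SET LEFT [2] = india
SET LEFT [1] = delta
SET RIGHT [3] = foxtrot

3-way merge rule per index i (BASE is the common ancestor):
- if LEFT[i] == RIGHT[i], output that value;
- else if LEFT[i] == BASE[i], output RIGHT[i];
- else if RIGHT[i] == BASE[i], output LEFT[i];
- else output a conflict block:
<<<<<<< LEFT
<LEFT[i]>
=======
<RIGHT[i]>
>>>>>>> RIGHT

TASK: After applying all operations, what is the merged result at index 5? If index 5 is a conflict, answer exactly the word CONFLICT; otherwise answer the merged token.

Answer: juliet

Derivation:
Final LEFT:  [juliet, delta, india, india, hotel, golf, echo, alpha]
Final RIGHT: [echo, hotel, foxtrot, foxtrot, delta, juliet, bravo, alpha]
i=0: L=juliet=BASE, R=echo -> take RIGHT -> echo
i=1: BASE=charlie L=delta R=hotel all differ -> CONFLICT
i=2: L=india, R=foxtrot=BASE -> take LEFT -> india
i=3: L=india=BASE, R=foxtrot -> take RIGHT -> foxtrot
i=4: L=hotel, R=delta=BASE -> take LEFT -> hotel
i=5: L=golf=BASE, R=juliet -> take RIGHT -> juliet
i=6: L=echo, R=bravo=BASE -> take LEFT -> echo
i=7: L=alpha R=alpha -> agree -> alpha
Index 5 -> juliet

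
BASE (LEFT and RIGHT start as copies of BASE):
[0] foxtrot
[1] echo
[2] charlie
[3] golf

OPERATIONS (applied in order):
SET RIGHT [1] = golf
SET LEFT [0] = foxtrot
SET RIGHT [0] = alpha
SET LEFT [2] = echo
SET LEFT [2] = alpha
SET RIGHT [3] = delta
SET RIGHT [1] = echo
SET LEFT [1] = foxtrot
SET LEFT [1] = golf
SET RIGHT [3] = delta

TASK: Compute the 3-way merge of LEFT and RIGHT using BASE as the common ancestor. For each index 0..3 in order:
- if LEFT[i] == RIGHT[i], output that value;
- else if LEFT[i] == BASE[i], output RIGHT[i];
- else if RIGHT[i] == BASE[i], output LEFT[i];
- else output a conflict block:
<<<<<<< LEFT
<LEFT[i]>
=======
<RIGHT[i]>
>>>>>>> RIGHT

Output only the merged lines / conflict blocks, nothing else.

Answer: alpha
golf
alpha
delta

Derivation:
Final LEFT:  [foxtrot, golf, alpha, golf]
Final RIGHT: [alpha, echo, charlie, delta]
i=0: L=foxtrot=BASE, R=alpha -> take RIGHT -> alpha
i=1: L=golf, R=echo=BASE -> take LEFT -> golf
i=2: L=alpha, R=charlie=BASE -> take LEFT -> alpha
i=3: L=golf=BASE, R=delta -> take RIGHT -> delta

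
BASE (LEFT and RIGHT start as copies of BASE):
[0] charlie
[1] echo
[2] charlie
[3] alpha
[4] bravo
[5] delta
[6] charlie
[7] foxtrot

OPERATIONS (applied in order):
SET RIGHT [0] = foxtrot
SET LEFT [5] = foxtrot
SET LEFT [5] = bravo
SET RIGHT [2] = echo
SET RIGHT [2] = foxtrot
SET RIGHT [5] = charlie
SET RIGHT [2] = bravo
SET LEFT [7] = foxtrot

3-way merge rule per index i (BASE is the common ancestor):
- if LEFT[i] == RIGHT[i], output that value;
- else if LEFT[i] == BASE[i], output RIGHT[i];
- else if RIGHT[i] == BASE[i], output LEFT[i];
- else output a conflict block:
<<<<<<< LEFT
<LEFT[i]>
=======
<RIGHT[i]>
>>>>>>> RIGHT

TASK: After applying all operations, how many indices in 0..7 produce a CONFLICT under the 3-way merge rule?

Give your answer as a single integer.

Final LEFT:  [charlie, echo, charlie, alpha, bravo, bravo, charlie, foxtrot]
Final RIGHT: [foxtrot, echo, bravo, alpha, bravo, charlie, charlie, foxtrot]
i=0: L=charlie=BASE, R=foxtrot -> take RIGHT -> foxtrot
i=1: L=echo R=echo -> agree -> echo
i=2: L=charlie=BASE, R=bravo -> take RIGHT -> bravo
i=3: L=alpha R=alpha -> agree -> alpha
i=4: L=bravo R=bravo -> agree -> bravo
i=5: BASE=delta L=bravo R=charlie all differ -> CONFLICT
i=6: L=charlie R=charlie -> agree -> charlie
i=7: L=foxtrot R=foxtrot -> agree -> foxtrot
Conflict count: 1

Answer: 1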